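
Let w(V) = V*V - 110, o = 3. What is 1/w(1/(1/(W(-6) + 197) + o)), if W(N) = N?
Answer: -329476/36205879 ≈ -0.0091001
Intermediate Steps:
w(V) = -110 + V² (w(V) = V² - 110 = -110 + V²)
1/w(1/(1/(W(-6) + 197) + o)) = 1/(-110 + (1/(1/(-6 + 197) + 3))²) = 1/(-110 + (1/(1/191 + 3))²) = 1/(-110 + (1/(574/191))²) = 1/(-110 + (191/574)²) = 1/(-110 + 36481/329476) = 1/(-36205879/329476) = -329476/36205879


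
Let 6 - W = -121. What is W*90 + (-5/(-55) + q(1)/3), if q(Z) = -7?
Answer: 377116/33 ≈ 11428.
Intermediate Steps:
W = 127 (W = 6 - 1*(-121) = 6 + 121 = 127)
W*90 + (-5/(-55) + q(1)/3) = 127*90 + (-5/(-55) - 7/3) = 11430 + (-5*(-1/55) - 7*1/3) = 11430 + (1/11 - 7/3) = 11430 - 74/33 = 377116/33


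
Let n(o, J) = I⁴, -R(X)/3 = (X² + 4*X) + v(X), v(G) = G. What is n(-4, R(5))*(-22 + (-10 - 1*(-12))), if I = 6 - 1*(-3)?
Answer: -131220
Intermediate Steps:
I = 9 (I = 6 + 3 = 9)
R(X) = -15*X - 3*X² (R(X) = -3*((X² + 4*X) + X) = -3*(X² + 5*X) = -15*X - 3*X²)
n(o, J) = 6561 (n(o, J) = 9⁴ = 6561)
n(-4, R(5))*(-22 + (-10 - 1*(-12))) = 6561*(-22 + (-10 - 1*(-12))) = 6561*(-22 + (-10 + 12)) = 6561*(-22 + 2) = 6561*(-20) = -131220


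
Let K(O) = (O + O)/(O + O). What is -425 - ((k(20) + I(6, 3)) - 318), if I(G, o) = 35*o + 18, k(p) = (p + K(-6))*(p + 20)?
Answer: -1070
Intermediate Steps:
K(O) = 1 (K(O) = (2*O)/((2*O)) = (2*O)*(1/(2*O)) = 1)
k(p) = (1 + p)*(20 + p) (k(p) = (p + 1)*(p + 20) = (1 + p)*(20 + p))
I(G, o) = 18 + 35*o
-425 - ((k(20) + I(6, 3)) - 318) = -425 - (((20 + 20² + 21*20) + (18 + 35*3)) - 318) = -425 - (((20 + 400 + 420) + (18 + 105)) - 318) = -425 - ((840 + 123) - 318) = -425 - (963 - 318) = -425 - 1*645 = -425 - 645 = -1070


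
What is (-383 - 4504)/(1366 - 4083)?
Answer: 4887/2717 ≈ 1.7987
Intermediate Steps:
(-383 - 4504)/(1366 - 4083) = -4887/(-2717) = -4887*(-1/2717) = 4887/2717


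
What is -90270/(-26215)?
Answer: 18054/5243 ≈ 3.4434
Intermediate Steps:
-90270/(-26215) = -90270*(-1)/26215 = -1*(-18054/5243) = 18054/5243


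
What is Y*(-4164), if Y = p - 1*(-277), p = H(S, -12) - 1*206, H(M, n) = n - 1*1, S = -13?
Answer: -241512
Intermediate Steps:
H(M, n) = -1 + n (H(M, n) = n - 1 = -1 + n)
p = -219 (p = (-1 - 12) - 1*206 = -13 - 206 = -219)
Y = 58 (Y = -219 - 1*(-277) = -219 + 277 = 58)
Y*(-4164) = 58*(-4164) = -241512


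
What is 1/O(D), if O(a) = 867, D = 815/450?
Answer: 1/867 ≈ 0.0011534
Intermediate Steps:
D = 163/90 (D = 815*(1/450) = 163/90 ≈ 1.8111)
1/O(D) = 1/867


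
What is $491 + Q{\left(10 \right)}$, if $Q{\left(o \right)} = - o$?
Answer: $481$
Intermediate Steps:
$491 + Q{\left(10 \right)} = 491 - 10 = 481$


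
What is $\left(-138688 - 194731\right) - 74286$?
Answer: $-407705$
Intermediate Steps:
$\left(-138688 - 194731\right) - 74286 = -333419 - 74286 = -407705$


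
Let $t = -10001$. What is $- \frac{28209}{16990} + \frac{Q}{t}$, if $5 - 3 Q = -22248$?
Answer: $- \frac{1224433097}{509750970} \approx -2.402$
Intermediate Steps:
$Q = \frac{22253}{3}$ ($Q = \frac{5}{3} - -7416 = \frac{5}{3} + 7416 = \frac{22253}{3} \approx 7417.7$)
$- \frac{28209}{16990} + \frac{Q}{t} = - \frac{28209}{16990} + \frac{22253}{3 \left(-10001\right)} = \left(-28209\right) \frac{1}{16990} + \frac{22253}{3} \left(- \frac{1}{10001}\right) = - \frac{28209}{16990} - \frac{22253}{30003} = - \frac{1224433097}{509750970}$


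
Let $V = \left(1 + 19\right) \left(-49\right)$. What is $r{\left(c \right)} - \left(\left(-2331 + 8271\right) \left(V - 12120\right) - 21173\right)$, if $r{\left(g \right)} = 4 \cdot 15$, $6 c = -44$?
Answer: $77835233$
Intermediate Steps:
$c = - \frac{22}{3}$ ($c = \frac{1}{6} \left(-44\right) = - \frac{22}{3} \approx -7.3333$)
$r{\left(g \right)} = 60$
$V = -980$ ($V = 20 \left(-49\right) = -980$)
$r{\left(c \right)} - \left(\left(-2331 + 8271\right) \left(V - 12120\right) - 21173\right) = 60 - \left(\left(-2331 + 8271\right) \left(-980 - 12120\right) - 21173\right) = 60 - \left(5940 \left(-13100\right) - 21173\right) = 60 - \left(-77814000 - 21173\right) = 60 - -77835173 = 60 + 77835173 = 77835233$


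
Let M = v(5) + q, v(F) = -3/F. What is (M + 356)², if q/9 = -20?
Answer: 769129/25 ≈ 30765.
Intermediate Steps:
q = -180 (q = 9*(-20) = -180)
M = -903/5 (M = -3/5 - 180 = -3*⅕ - 180 = -⅗ - 180 = -903/5 ≈ -180.60)
(M + 356)² = (-903/5 + 356)² = (877/5)² = 769129/25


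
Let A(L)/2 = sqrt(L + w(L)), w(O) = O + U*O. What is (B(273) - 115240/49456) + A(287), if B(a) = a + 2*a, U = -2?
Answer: 5048653/6182 ≈ 816.67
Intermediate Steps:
w(O) = -O (w(O) = O - 2*O = -O)
B(a) = 3*a
A(L) = 0 (A(L) = 2*sqrt(L - L) = 2*sqrt(0) = 2*0 = 0)
(B(273) - 115240/49456) + A(287) = (3*273 - 115240/49456) + 0 = (819 - 115240*1/49456) + 0 = (819 - 14405/6182) + 0 = 5048653/6182 + 0 = 5048653/6182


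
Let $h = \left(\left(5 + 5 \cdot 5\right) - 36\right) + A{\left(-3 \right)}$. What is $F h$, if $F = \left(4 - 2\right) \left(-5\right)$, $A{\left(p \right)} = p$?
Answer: $90$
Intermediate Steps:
$F = -10$ ($F = 2 \left(-5\right) = -10$)
$h = -9$ ($h = \left(\left(5 + 5 \cdot 5\right) - 36\right) - 3 = \left(\left(5 + 25\right) - 36\right) - 3 = \left(30 - 36\right) - 3 = -6 - 3 = -9$)
$F h = \left(-10\right) \left(-9\right) = 90$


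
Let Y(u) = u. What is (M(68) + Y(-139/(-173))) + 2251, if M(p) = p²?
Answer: 1189514/173 ≈ 6875.8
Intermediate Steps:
(M(68) + Y(-139/(-173))) + 2251 = (68² - 139/(-173)) + 2251 = (4624 - 139*(-1/173)) + 2251 = (4624 + 139/173) + 2251 = 800091/173 + 2251 = 1189514/173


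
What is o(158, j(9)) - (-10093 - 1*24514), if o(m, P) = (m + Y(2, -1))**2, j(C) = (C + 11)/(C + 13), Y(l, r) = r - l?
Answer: 58632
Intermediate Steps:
j(C) = (11 + C)/(13 + C)
o(m, P) = (-3 + m)**2 (o(m, P) = (m + (-1 - 1*2))**2 = (m + (-1 - 2))**2 = (m - 3)**2 = (-3 + m)**2)
o(158, j(9)) - (-10093 - 1*24514) = (-3 + 158)**2 - (-10093 - 1*24514) = 155**2 - (-10093 - 24514) = 24025 - 1*(-34607) = 24025 + 34607 = 58632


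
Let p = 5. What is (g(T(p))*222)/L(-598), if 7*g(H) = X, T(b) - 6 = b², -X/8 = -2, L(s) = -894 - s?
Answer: -12/7 ≈ -1.7143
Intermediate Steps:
X = 16 (X = -8*(-2) = 16)
T(b) = 6 + b²
g(H) = 16/7 (g(H) = (⅐)*16 = 16/7)
(g(T(p))*222)/L(-598) = ((16/7)*222)/(-894 - 1*(-598)) = 3552/(7*(-894 + 598)) = (3552/7)/(-296) = (3552/7)*(-1/296) = -12/7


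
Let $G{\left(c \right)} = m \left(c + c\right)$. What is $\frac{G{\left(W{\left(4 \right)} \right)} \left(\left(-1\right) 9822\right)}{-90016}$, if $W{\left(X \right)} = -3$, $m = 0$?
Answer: $0$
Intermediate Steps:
$G{\left(c \right)} = 0$ ($G{\left(c \right)} = 0 \left(c + c\right) = 0 \cdot 2 c = 0$)
$\frac{G{\left(W{\left(4 \right)} \right)} \left(\left(-1\right) 9822\right)}{-90016} = \frac{0 \left(\left(-1\right) 9822\right)}{-90016} = 0 \left(-9822\right) \left(- \frac{1}{90016}\right) = 0 \left(- \frac{1}{90016}\right) = 0$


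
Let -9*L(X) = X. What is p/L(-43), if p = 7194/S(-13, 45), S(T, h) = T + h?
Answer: 32373/688 ≈ 47.054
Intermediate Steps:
L(X) = -X/9
p = 3597/16 (p = 7194/(-13 + 45) = 7194/32 = 7194*(1/32) = 3597/16 ≈ 224.81)
p/L(-43) = 3597/(16*((-1/9*(-43)))) = 3597/(16*(43/9)) = (3597/16)*(9/43) = 32373/688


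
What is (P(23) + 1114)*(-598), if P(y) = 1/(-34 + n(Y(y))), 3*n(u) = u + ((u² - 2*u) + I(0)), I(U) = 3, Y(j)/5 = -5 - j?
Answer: -4361428682/6547 ≈ -6.6617e+5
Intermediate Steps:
Y(j) = -25 - 5*j (Y(j) = 5*(-5 - j) = -25 - 5*j)
n(u) = 1 - u/3 + u²/3 (n(u) = (u + ((u² - 2*u) + 3))/3 = (u + (3 + u² - 2*u))/3 = (3 + u² - u)/3 = 1 - u/3 + u²/3)
P(y) = 1/(-74/3 + (-25 - 5*y)²/3 + 5*y/3) (P(y) = 1/(-34 + (1 - (-25 - 5*y)/3 + (-25 - 5*y)²/3)) = 1/(-34 + (1 + (25/3 + 5*y/3) + (-25 - 5*y)²/3)) = 1/(-34 + (28/3 + (-25 - 5*y)²/3 + 5*y/3)) = 1/(-74/3 + (-25 - 5*y)²/3 + 5*y/3))
(P(23) + 1114)*(-598) = (3/(551 + 25*23² + 255*23) + 1114)*(-598) = (3/(551 + 25*529 + 5865) + 1114)*(-598) = (3/(551 + 13225 + 5865) + 1114)*(-598) = (3/19641 + 1114)*(-598) = (3*(1/19641) + 1114)*(-598) = (1/6547 + 1114)*(-598) = (7293359/6547)*(-598) = -4361428682/6547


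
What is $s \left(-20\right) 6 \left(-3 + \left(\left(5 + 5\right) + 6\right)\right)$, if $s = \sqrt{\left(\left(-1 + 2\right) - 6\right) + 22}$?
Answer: $- 1560 \sqrt{17} \approx -6432.0$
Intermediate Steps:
$s = \sqrt{17}$ ($s = \sqrt{\left(1 - 6\right) + 22} = \sqrt{-5 + 22} = \sqrt{17} \approx 4.1231$)
$s \left(-20\right) 6 \left(-3 + \left(\left(5 + 5\right) + 6\right)\right) = \sqrt{17} \left(-20\right) 6 \left(-3 + \left(\left(5 + 5\right) + 6\right)\right) = - 20 \sqrt{17} \cdot 6 \left(-3 + \left(10 + 6\right)\right) = - 20 \sqrt{17} \cdot 6 \left(-3 + 16\right) = - 20 \sqrt{17} \cdot 6 \cdot 13 = - 20 \sqrt{17} \cdot 78 = - 1560 \sqrt{17}$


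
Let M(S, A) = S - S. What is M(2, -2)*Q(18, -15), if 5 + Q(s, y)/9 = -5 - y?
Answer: 0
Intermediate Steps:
M(S, A) = 0
Q(s, y) = -90 - 9*y (Q(s, y) = -45 + 9*(-5 - y) = -45 + (-45 - 9*y) = -90 - 9*y)
M(2, -2)*Q(18, -15) = 0*(-90 - 9*(-15)) = 0*(-90 + 135) = 0*45 = 0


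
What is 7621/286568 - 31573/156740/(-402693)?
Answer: 120258023540171/4521906978946440 ≈ 0.026595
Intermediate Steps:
7621/286568 - 31573/156740/(-402693) = 7621*(1/286568) - 31573*1/156740*(-1/402693) = 7621/286568 - 31573/156740*(-1/402693) = 7621/286568 + 31573/63118100820 = 120258023540171/4521906978946440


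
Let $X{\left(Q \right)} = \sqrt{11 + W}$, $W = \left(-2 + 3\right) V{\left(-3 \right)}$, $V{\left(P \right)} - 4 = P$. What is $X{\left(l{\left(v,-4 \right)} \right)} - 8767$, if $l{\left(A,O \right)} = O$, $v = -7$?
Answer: $-8767 + 2 \sqrt{3} \approx -8763.5$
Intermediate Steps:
$V{\left(P \right)} = 4 + P$
$W = 1$ ($W = \left(-2 + 3\right) \left(4 - 3\right) = 1 \cdot 1 = 1$)
$X{\left(Q \right)} = 2 \sqrt{3}$ ($X{\left(Q \right)} = \sqrt{11 + 1} = \sqrt{12} = 2 \sqrt{3}$)
$X{\left(l{\left(v,-4 \right)} \right)} - 8767 = 2 \sqrt{3} - 8767 = -8767 + 2 \sqrt{3}$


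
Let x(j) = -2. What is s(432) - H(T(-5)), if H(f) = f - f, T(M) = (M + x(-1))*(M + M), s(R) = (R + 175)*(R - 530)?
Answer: -59486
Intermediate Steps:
s(R) = (-530 + R)*(175 + R) (s(R) = (175 + R)*(-530 + R) = (-530 + R)*(175 + R))
T(M) = 2*M*(-2 + M) (T(M) = (M - 2)*(M + M) = (-2 + M)*(2*M) = 2*M*(-2 + M))
H(f) = 0
s(432) - H(T(-5)) = (-92750 + 432² - 355*432) - 1*0 = (-92750 + 186624 - 153360) + 0 = -59486 + 0 = -59486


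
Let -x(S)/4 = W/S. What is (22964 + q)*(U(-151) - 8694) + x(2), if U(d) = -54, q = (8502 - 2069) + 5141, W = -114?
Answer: -302138196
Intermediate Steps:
q = 11574 (q = 6433 + 5141 = 11574)
x(S) = 456/S (x(S) = -(-456)/S = 456/S)
(22964 + q)*(U(-151) - 8694) + x(2) = (22964 + 11574)*(-54 - 8694) + 456/2 = 34538*(-8748) + 456*(½) = -302138424 + 228 = -302138196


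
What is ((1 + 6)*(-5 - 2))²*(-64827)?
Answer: -155649627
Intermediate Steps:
((1 + 6)*(-5 - 2))²*(-64827) = (7*(-7))²*(-64827) = (-49)²*(-64827) = 2401*(-64827) = -155649627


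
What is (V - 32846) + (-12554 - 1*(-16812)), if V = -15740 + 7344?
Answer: -36984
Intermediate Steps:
V = -8396
(V - 32846) + (-12554 - 1*(-16812)) = (-8396 - 32846) + (-12554 - 1*(-16812)) = -41242 + (-12554 + 16812) = -41242 + 4258 = -36984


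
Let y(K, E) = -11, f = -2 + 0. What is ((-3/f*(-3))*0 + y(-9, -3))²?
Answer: 121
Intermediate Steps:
f = -2
((-3/f*(-3))*0 + y(-9, -3))² = ((-3/(-2)*(-3))*0 - 11)² = ((-3*(-½)*(-3))*0 - 11)² = (((3/2)*(-3))*0 - 11)² = (-9/2*0 - 11)² = (0 - 11)² = (-11)² = 121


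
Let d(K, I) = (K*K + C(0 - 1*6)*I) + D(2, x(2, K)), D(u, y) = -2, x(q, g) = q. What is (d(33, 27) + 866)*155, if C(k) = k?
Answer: 277605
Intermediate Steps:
d(K, I) = -2 + K² - 6*I (d(K, I) = (K*K + (0 - 1*6)*I) - 2 = (K² + (0 - 6)*I) - 2 = (K² - 6*I) - 2 = -2 + K² - 6*I)
(d(33, 27) + 866)*155 = ((-2 + 33² - 6*27) + 866)*155 = ((-2 + 1089 - 162) + 866)*155 = (925 + 866)*155 = 1791*155 = 277605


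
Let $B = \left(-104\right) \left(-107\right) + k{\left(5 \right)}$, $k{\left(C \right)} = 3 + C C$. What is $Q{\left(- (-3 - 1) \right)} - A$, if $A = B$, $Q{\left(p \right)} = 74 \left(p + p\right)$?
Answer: $-10564$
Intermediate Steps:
$k{\left(C \right)} = 3 + C^{2}$
$Q{\left(p \right)} = 148 p$ ($Q{\left(p \right)} = 74 \cdot 2 p = 148 p$)
$B = 11156$ ($B = \left(-104\right) \left(-107\right) + \left(3 + 5^{2}\right) = 11128 + \left(3 + 25\right) = 11128 + 28 = 11156$)
$A = 11156$
$Q{\left(- (-3 - 1) \right)} - A = 148 \left(- (-3 - 1)\right) - 11156 = 148 \left(\left(-1\right) \left(-4\right)\right) - 11156 = 148 \cdot 4 - 11156 = 592 - 11156 = -10564$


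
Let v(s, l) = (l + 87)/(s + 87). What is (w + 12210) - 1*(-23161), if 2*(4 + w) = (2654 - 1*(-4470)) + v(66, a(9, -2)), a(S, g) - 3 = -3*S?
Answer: 1323593/34 ≈ 38929.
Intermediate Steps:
a(S, g) = 3 - 3*S
v(s, l) = (87 + l)/(87 + s)
w = 120979/34 (w = -4 + ((2654 - 1*(-4470)) + (87 + (3 - 3*9))/(87 + 66))/2 = -4 + ((2654 + 4470) + (87 + (3 - 27))/153)/2 = -4 + (7124 + (87 - 24)/153)/2 = -4 + (7124 + (1/153)*63)/2 = -4 + (7124 + 7/17)/2 = -4 + (½)*(121115/17) = -4 + 121115/34 = 120979/34 ≈ 3558.2)
(w + 12210) - 1*(-23161) = (120979/34 + 12210) - 1*(-23161) = 536119/34 + 23161 = 1323593/34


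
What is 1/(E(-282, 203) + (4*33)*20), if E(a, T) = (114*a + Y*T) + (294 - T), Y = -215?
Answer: -1/73062 ≈ -1.3687e-5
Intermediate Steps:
E(a, T) = 294 - 216*T + 114*a (E(a, T) = (114*a - 215*T) + (294 - T) = (-215*T + 114*a) + (294 - T) = 294 - 216*T + 114*a)
1/(E(-282, 203) + (4*33)*20) = 1/((294 - 216*203 + 114*(-282)) + (4*33)*20) = 1/((294 - 43848 - 32148) + 132*20) = 1/(-75702 + 2640) = 1/(-73062) = -1/73062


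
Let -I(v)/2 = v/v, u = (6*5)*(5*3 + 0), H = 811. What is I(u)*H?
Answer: -1622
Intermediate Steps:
u = 450 (u = 30*(15 + 0) = 30*15 = 450)
I(v) = -2 (I(v) = -2*v/v = -2*1 = -2)
I(u)*H = -2*811 = -1622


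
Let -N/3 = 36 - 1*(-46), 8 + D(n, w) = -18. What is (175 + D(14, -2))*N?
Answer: -36654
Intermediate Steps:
D(n, w) = -26 (D(n, w) = -8 - 18 = -26)
N = -246 (N = -3*(36 - 1*(-46)) = -3*(36 + 46) = -3*82 = -246)
(175 + D(14, -2))*N = (175 - 26)*(-246) = 149*(-246) = -36654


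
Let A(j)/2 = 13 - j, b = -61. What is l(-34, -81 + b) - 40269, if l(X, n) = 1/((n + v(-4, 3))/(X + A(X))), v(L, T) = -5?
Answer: -1973201/49 ≈ -40269.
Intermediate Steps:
A(j) = 26 - 2*j (A(j) = 2*(13 - j) = 26 - 2*j)
l(X, n) = (26 - X)/(-5 + n) (l(X, n) = 1/((n - 5)/(X + (26 - 2*X))) = 1/((-5 + n)/(26 - X)) = (26 - X)/(-5 + n))
l(-34, -81 + b) - 40269 = (26 - 1*(-34))/(-5 + (-81 - 61)) - 40269 = (26 + 34)/(-5 - 142) - 40269 = 60/(-147) - 40269 = -1/147*60 - 40269 = -20/49 - 40269 = -1973201/49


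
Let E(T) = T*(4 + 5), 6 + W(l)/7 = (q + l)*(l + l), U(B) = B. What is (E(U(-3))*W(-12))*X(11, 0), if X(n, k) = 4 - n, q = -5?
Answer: 531846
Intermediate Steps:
W(l) = -42 + 14*l*(-5 + l) (W(l) = -42 + 7*((-5 + l)*(l + l)) = -42 + 7*((-5 + l)*(2*l)) = -42 + 7*(2*l*(-5 + l)) = -42 + 14*l*(-5 + l))
E(T) = 9*T (E(T) = T*9 = 9*T)
(E(U(-3))*W(-12))*X(11, 0) = ((9*(-3))*(-42 - 70*(-12) + 14*(-12)²))*(4 - 1*11) = (-27*(-42 + 840 + 14*144))*(4 - 11) = -27*(-42 + 840 + 2016)*(-7) = -27*2814*(-7) = -75978*(-7) = 531846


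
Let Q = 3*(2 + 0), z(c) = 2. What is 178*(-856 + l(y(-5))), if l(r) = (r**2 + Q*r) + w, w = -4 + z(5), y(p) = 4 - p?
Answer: -128694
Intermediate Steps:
Q = 6 (Q = 3*2 = 6)
w = -2 (w = -4 + 2 = -2)
l(r) = -2 + r**2 + 6*r (l(r) = (r**2 + 6*r) - 2 = -2 + r**2 + 6*r)
178*(-856 + l(y(-5))) = 178*(-856 + (-2 + (4 - 1*(-5))**2 + 6*(4 - 1*(-5)))) = 178*(-856 + (-2 + (4 + 5)**2 + 6*(4 + 5))) = 178*(-856 + (-2 + 9**2 + 6*9)) = 178*(-856 + (-2 + 81 + 54)) = 178*(-856 + 133) = 178*(-723) = -128694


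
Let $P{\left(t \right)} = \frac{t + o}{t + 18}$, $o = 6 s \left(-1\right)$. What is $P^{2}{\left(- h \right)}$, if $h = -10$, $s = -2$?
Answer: $\frac{121}{196} \approx 0.61735$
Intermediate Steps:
$o = 12$ ($o = 6 \left(-2\right) \left(-1\right) = \left(-12\right) \left(-1\right) = 12$)
$P{\left(t \right)} = \frac{12 + t}{18 + t}$ ($P{\left(t \right)} = \frac{t + 12}{t + 18} = \frac{12 + t}{18 + t}$)
$P^{2}{\left(- h \right)} = \left(\frac{12 - -10}{18 - -10}\right)^{2} = \left(\frac{12 + 10}{18 + 10}\right)^{2} = \left(\frac{1}{28} \cdot 22\right)^{2} = \left(\frac{11}{14}\right)^{2} = \frac{121}{196}$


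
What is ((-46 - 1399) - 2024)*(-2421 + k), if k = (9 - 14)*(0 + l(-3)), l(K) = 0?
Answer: 8398449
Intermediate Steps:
k = 0 (k = (9 - 14)*(0 + 0) = -5*0 = 0)
((-46 - 1399) - 2024)*(-2421 + k) = ((-46 - 1399) - 2024)*(-2421 + 0) = (-1445 - 2024)*(-2421) = -3469*(-2421) = 8398449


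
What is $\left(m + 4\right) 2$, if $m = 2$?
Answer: $12$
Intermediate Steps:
$\left(m + 4\right) 2 = \left(2 + 4\right) 2 = 6 \cdot 2 = 12$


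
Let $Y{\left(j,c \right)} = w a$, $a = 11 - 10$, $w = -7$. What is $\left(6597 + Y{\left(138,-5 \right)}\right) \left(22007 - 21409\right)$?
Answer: $3940820$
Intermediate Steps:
$a = 1$ ($a = 11 - 10 = 1$)
$Y{\left(j,c \right)} = -7$ ($Y{\left(j,c \right)} = \left(-7\right) 1 = -7$)
$\left(6597 + Y{\left(138,-5 \right)}\right) \left(22007 - 21409\right) = \left(6597 - 7\right) \left(22007 - 21409\right) = 6590 \cdot 598 = 3940820$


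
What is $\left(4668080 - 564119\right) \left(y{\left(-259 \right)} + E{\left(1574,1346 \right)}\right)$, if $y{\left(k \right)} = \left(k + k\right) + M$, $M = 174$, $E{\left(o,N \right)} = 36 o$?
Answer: $231135083520$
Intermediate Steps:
$y{\left(k \right)} = 174 + 2 k$ ($y{\left(k \right)} = \left(k + k\right) + 174 = 2 k + 174 = 174 + 2 k$)
$\left(4668080 - 564119\right) \left(y{\left(-259 \right)} + E{\left(1574,1346 \right)}\right) = \left(4668080 - 564119\right) \left(\left(174 + 2 \left(-259\right)\right) + 36 \cdot 1574\right) = 4103961 \left(\left(174 - 518\right) + 56664\right) = 4103961 \left(-344 + 56664\right) = 4103961 \cdot 56320 = 231135083520$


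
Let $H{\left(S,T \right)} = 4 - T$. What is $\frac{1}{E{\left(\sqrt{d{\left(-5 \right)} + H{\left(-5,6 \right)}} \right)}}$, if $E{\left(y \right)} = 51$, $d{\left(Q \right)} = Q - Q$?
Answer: $\frac{1}{51} \approx 0.019608$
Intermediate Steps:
$d{\left(Q \right)} = 0$
$\frac{1}{E{\left(\sqrt{d{\left(-5 \right)} + H{\left(-5,6 \right)}} \right)}} = \frac{1}{51}$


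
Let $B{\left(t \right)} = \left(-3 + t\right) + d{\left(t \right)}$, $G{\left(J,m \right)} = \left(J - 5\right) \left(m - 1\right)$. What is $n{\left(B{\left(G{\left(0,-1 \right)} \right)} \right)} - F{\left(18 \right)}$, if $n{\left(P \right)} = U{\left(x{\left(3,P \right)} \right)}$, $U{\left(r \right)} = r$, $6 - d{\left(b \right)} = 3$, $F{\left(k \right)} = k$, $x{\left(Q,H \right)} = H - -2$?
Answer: $-6$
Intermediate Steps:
$G{\left(J,m \right)} = \left(-1 + m\right) \left(-5 + J\right)$ ($G{\left(J,m \right)} = \left(-5 + J\right) \left(-1 + m\right) = \left(-1 + m\right) \left(-5 + J\right)$)
$x{\left(Q,H \right)} = 2 + H$ ($x{\left(Q,H \right)} = H + 2 = 2 + H$)
$d{\left(b \right)} = 3$ ($d{\left(b \right)} = 6 - 3 = 3$)
$B{\left(t \right)} = t$ ($B{\left(t \right)} = \left(-3 + t\right) + 3 = t$)
$n{\left(P \right)} = 2 + P$
$n{\left(B{\left(G{\left(0,-1 \right)} \right)} \right)} - F{\left(18 \right)} = \left(2 + \left(5 - 0 - -5 + 0 \left(-1\right)\right)\right) - 18 = \left(2 + \left(5 + 0 + 5 + 0\right)\right) - 18 = \left(2 + 10\right) - 18 = 12 - 18 = -6$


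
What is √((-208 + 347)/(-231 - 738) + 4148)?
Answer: √3894675537/969 ≈ 64.404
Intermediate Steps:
√((-208 + 347)/(-231 - 738) + 4148) = √(139/(-969) + 4148) = √(139*(-1/969) + 4148) = √(-139/969 + 4148) = √(4019273/969) = √3894675537/969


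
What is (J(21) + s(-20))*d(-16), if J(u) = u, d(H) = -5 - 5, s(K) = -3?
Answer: -180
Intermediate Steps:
d(H) = -10
(J(21) + s(-20))*d(-16) = (21 - 3)*(-10) = 18*(-10) = -180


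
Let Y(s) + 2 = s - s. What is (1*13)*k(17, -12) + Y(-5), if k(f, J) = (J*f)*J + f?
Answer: 32043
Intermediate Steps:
Y(s) = -2 (Y(s) = -2 + (s - s) = -2 + 0 = -2)
k(f, J) = f + f*J² (k(f, J) = f*J² + f = f + f*J²)
(1*13)*k(17, -12) + Y(-5) = (1*13)*(17*(1 + (-12)²)) - 2 = 13*(17*(1 + 144)) - 2 = 13*(17*145) - 2 = 13*2465 - 2 = 32045 - 2 = 32043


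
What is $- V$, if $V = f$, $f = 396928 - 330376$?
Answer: $-66552$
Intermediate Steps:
$f = 66552$ ($f = 396928 - 330376 = 66552$)
$V = 66552$
$- V = \left(-1\right) 66552 = -66552$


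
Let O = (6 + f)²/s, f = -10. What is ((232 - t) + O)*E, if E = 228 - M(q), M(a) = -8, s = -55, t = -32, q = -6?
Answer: 3422944/55 ≈ 62235.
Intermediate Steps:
E = 236 (E = 228 - 1*(-8) = 228 + 8 = 236)
O = -16/55 (O = (6 - 10)²/(-55) = (-4)²*(-1/55) = 16*(-1/55) = -16/55 ≈ -0.29091)
((232 - t) + O)*E = ((232 - 1*(-32)) - 16/55)*236 = ((232 + 32) - 16/55)*236 = (264 - 16/55)*236 = (14504/55)*236 = 3422944/55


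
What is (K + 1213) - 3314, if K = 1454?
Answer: -647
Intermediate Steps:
(K + 1213) - 3314 = (1454 + 1213) - 3314 = 2667 - 3314 = -647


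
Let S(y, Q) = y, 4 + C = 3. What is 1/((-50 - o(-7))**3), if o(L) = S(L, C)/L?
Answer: -1/132651 ≈ -7.5386e-6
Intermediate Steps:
C = -1 (C = -4 + 3 = -1)
o(L) = 1 (o(L) = L/L = 1)
1/((-50 - o(-7))**3) = 1/((-50 - 1*1)**3) = 1/((-50 - 1)**3) = 1/((-51)**3) = 1/(-132651) = -1/132651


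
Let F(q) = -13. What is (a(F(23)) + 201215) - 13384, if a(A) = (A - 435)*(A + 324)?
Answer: 48503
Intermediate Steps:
a(A) = (-435 + A)*(324 + A)
(a(F(23)) + 201215) - 13384 = ((-140940 + (-13)² - 111*(-13)) + 201215) - 13384 = ((-140940 + 169 + 1443) + 201215) - 13384 = (-139328 + 201215) - 13384 = 61887 - 13384 = 48503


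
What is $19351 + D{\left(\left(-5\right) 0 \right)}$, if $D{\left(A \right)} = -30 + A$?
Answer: $19321$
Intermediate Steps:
$19351 + D{\left(\left(-5\right) 0 \right)} = 19351 - 30 = 19321$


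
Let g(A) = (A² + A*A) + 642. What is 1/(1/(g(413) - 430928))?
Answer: -89148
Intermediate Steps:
g(A) = 642 + 2*A² (g(A) = (A² + A²) + 642 = 2*A² + 642 = 642 + 2*A²)
1/(1/(g(413) - 430928)) = 1/(1/((642 + 2*413²) - 430928)) = 1/(1/((642 + 2*170569) - 430928)) = 1/(1/((642 + 341138) - 430928)) = 1/(1/(341780 - 430928)) = 1/(1/(-89148)) = 1/(-1/89148) = -89148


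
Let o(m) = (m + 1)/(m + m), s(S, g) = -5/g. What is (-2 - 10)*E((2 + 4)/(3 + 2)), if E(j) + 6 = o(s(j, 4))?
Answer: 354/5 ≈ 70.800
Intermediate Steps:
o(m) = (1 + m)/(2*m) (o(m) = (1 + m)/((2*m)) = (1 + m)*(1/(2*m)) = (1 + m)/(2*m))
E(j) = -59/10 (E(j) = -6 + (1 - 5/4)/(2*((-5/4))) = -6 + (1 - 5*¼)/(2*((-5*¼))) = -6 + (1 - 5/4)/(2*(-5/4)) = -6 + (½)*(-⅘)*(-¼) = -6 + ⅒ = -59/10)
(-2 - 10)*E((2 + 4)/(3 + 2)) = (-2 - 10)*(-59/10) = -12*(-59/10) = 354/5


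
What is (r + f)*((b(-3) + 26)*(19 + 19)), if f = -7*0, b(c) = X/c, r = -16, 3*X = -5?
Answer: -145312/9 ≈ -16146.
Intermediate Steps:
X = -5/3 (X = (1/3)*(-5) = -5/3 ≈ -1.6667)
b(c) = -5/(3*c)
f = 0
(r + f)*((b(-3) + 26)*(19 + 19)) = (-16 + 0)*((-5/3/(-3) + 26)*(19 + 19)) = -16*(-5/3*(-1/3) + 26)*38 = -16*(5/9 + 26)*38 = -3824*38/9 = -16*9082/9 = -145312/9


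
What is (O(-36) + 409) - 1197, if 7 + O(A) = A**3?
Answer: -47451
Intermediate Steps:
O(A) = -7 + A**3
(O(-36) + 409) - 1197 = ((-7 + (-36)**3) + 409) - 1197 = ((-7 - 46656) + 409) - 1197 = (-46663 + 409) - 1197 = -46254 - 1197 = -47451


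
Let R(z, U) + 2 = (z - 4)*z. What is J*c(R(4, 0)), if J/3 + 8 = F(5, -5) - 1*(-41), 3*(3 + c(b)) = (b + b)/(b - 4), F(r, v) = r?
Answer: -950/3 ≈ -316.67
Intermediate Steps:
R(z, U) = -2 + z*(-4 + z) (R(z, U) = -2 + (z - 4)*z = -2 + (-4 + z)*z = -2 + z*(-4 + z))
c(b) = -3 + 2*b/(3*(-4 + b)) (c(b) = -3 + ((b + b)/(b - 4))/3 = -3 + ((2*b)/(-4 + b))/3 = -3 + (2*b/(-4 + b))/3 = -3 + 2*b/(3*(-4 + b)))
J = 114 (J = -24 + 3*(5 - 1*(-41)) = -24 + 3*(5 + 41) = -24 + 3*46 = -24 + 138 = 114)
J*c(R(4, 0)) = 114*((36 - 7*(-2 + 4² - 4*4))/(3*(-4 + (-2 + 4² - 4*4)))) = 114*((36 - 7*(-2 + 16 - 16))/(3*(-4 + (-2 + 16 - 16)))) = 114*((36 - 7*(-2))/(3*(-4 - 2))) = 114*((⅓)*(36 + 14)/(-6)) = 114*((⅓)*(-⅙)*50) = 114*(-25/9) = -950/3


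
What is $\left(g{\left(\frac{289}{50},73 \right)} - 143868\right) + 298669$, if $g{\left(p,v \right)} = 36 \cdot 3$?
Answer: $154909$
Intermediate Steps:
$g{\left(p,v \right)} = 108$
$\left(g{\left(\frac{289}{50},73 \right)} - 143868\right) + 298669 = \left(108 - 143868\right) + 298669 = -143760 + 298669 = 154909$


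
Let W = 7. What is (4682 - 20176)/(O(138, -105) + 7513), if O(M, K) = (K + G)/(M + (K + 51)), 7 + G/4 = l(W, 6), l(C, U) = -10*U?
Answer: -1301496/630719 ≈ -2.0635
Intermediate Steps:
G = -268 (G = -28 + 4*(-10*6) = -28 + 4*(-60) = -28 - 240 = -268)
O(M, K) = (-268 + K)/(51 + K + M) (O(M, K) = (K - 268)/(M + (K + 51)) = (-268 + K)/(M + (51 + K)) = (-268 + K)/(51 + K + M))
(4682 - 20176)/(O(138, -105) + 7513) = (4682 - 20176)/((-268 - 105)/(51 - 105 + 138) + 7513) = -15494/(-373/84 + 7513) = -15494/630719/84 = -15494*84/630719 = -1301496/630719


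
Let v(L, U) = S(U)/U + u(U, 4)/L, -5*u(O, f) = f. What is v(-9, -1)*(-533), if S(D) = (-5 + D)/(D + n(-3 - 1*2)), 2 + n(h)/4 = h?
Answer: 82082/1305 ≈ 62.898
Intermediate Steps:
u(O, f) = -f/5
n(h) = -8 + 4*h
S(D) = (-5 + D)/(-28 + D) (S(D) = (-5 + D)/(D + (-8 + 4*(-3 - 1*2))) = (-5 + D)/(D + (-8 + 4*(-3 - 2))) = (-5 + D)/(D + (-8 + 4*(-5))) = (-5 + D)/(D + (-8 - 20)) = (-5 + D)/(D - 28) = (-5 + D)/(-28 + D))
v(L, U) = -4/(5*L) + (-5 + U)/(U*(-28 + U)) (v(L, U) = ((-5 + U)/(-28 + U))/U + (-⅕*4)/L = (-5 + U)/(U*(-28 + U)) - 4/(5*L) = -4/(5*L) + (-5 + U)/(U*(-28 + U)))
v(-9, -1)*(-533) = ((-9*(-5 - 1) - ⅘*(-1)*(-28 - 1))/(-9*(-1)*(-28 - 1)))*(-533) = -⅑*(-1)*(-9*(-6) - ⅘*(-1)*(-29))/(-29)*(-533) = -⅑*(-1)*(-1/29)*(54 - 116/5)*(-533) = -⅑*(-1)*(-1/29)*154/5*(-533) = -154/1305*(-533) = 82082/1305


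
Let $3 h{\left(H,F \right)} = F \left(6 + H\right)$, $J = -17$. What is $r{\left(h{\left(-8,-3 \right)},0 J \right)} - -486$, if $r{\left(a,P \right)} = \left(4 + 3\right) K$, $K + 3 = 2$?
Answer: $479$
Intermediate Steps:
$K = -1$ ($K = -3 + 2 = -1$)
$h{\left(H,F \right)} = \frac{F \left(6 + H\right)}{3}$
$r{\left(a,P \right)} = -7$ ($r{\left(a,P \right)} = \left(4 + 3\right) \left(-1\right) = 7 \left(-1\right) = -7$)
$r{\left(h{\left(-8,-3 \right)},0 J \right)} - -486 = -7 - -486 = -7 + 486 = 479$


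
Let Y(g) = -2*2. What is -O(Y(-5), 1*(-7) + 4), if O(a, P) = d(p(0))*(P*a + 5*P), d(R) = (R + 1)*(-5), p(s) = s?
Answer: -15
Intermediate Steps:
Y(g) = -4
d(R) = -5 - 5*R (d(R) = (1 + R)*(-5) = -5 - 5*R)
O(a, P) = -25*P - 5*P*a (O(a, P) = (-5 - 5*0)*(P*a + 5*P) = (-5 + 0)*(5*P + P*a) = -5*(5*P + P*a) = -25*P - 5*P*a)
-O(Y(-5), 1*(-7) + 4) = -(-5)*(1*(-7) + 4)*(5 - 4) = -(-5)*(-7 + 4) = -(-5)*(-3) = -1*15 = -15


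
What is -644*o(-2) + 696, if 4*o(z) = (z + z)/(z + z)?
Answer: 535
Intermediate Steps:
o(z) = ¼ (o(z) = ((z + z)/(z + z))/4 = ((2*z)/((2*z)))/4 = ((2*z)*(1/(2*z)))/4 = (¼)*1 = ¼)
-644*o(-2) + 696 = -644*¼ + 696 = -161 + 696 = 535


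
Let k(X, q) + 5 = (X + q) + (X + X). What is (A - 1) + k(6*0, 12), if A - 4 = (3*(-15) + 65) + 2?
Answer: 32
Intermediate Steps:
k(X, q) = -5 + q + 3*X (k(X, q) = -5 + ((X + q) + (X + X)) = -5 + ((X + q) + 2*X) = -5 + (q + 3*X) = -5 + q + 3*X)
A = 26 (A = 4 + ((3*(-15) + 65) + 2) = 4 + ((-45 + 65) + 2) = 4 + (20 + 2) = 4 + 22 = 26)
(A - 1) + k(6*0, 12) = (26 - 1) + (-5 + 12 + 3*(6*0)) = 25 + (-5 + 12 + 3*0) = 25 + (-5 + 12 + 0) = 25 + 7 = 32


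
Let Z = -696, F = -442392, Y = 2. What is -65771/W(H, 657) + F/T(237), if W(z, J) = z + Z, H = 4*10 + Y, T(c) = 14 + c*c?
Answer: 3405887725/36743682 ≈ 92.693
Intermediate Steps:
T(c) = 14 + c**2
H = 42 (H = 4*10 + 2 = 40 + 2 = 42)
W(z, J) = -696 + z (W(z, J) = z - 696 = -696 + z)
-65771/W(H, 657) + F/T(237) = -65771/(-696 + 42) - 442392/(14 + 237**2) = -65771/(-654) - 442392/(14 + 56169) = -65771*(-1/654) - 442392/56183 = 65771/654 - 442392*1/56183 = 65771/654 - 442392/56183 = 3405887725/36743682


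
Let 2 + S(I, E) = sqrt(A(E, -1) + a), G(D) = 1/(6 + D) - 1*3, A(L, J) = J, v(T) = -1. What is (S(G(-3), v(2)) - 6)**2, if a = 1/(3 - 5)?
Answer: (16 - I*sqrt(6))**2/4 ≈ 62.5 - 19.596*I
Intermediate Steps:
a = -1/2 (a = 1/(-2) = -1/2 ≈ -0.50000)
G(D) = -3 + 1/(6 + D) (G(D) = 1/(6 + D) - 3 = -3 + 1/(6 + D))
S(I, E) = -2 + I*sqrt(6)/2 (S(I, E) = -2 + sqrt(-1 - 1/2) = -2 + sqrt(-3/2) = -2 + I*sqrt(6)/2)
(S(G(-3), v(2)) - 6)**2 = ((-2 + I*sqrt(6)/2) - 6)**2 = (-8 + I*sqrt(6)/2)**2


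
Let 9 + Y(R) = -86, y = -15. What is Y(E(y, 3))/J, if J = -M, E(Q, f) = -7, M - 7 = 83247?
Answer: 95/83254 ≈ 0.0011411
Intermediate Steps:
M = 83254 (M = 7 + 83247 = 83254)
Y(R) = -95 (Y(R) = -9 - 86 = -95)
J = -83254 (J = -1*83254 = -83254)
Y(E(y, 3))/J = -95/(-83254) = -95*(-1/83254) = 95/83254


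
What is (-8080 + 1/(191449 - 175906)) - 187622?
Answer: -3041796185/15543 ≈ -1.9570e+5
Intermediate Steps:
(-8080 + 1/(191449 - 175906)) - 187622 = (-8080 + 1/15543) - 187622 = -125587439/15543 - 187622 = -3041796185/15543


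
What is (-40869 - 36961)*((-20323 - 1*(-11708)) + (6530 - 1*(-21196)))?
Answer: -1487409130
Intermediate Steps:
(-40869 - 36961)*((-20323 - 1*(-11708)) + (6530 - 1*(-21196))) = -77830*((-20323 + 11708) + (6530 + 21196)) = -77830*(-8615 + 27726) = -77830*19111 = -1487409130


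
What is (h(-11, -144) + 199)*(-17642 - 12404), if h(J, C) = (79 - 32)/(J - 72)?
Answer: -5962140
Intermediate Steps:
h(J, C) = 47/(-72 + J)
(h(-11, -144) + 199)*(-17642 - 12404) = (47/(-72 - 11) + 199)*(-17642 - 12404) = (47/(-83) + 199)*(-30046) = (47*(-1/83) + 199)*(-30046) = (-47/83 + 199)*(-30046) = (16470/83)*(-30046) = -5962140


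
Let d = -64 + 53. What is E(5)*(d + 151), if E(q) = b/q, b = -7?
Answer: -196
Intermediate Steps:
E(q) = -7/q
d = -11
E(5)*(d + 151) = (-7/5)*(-11 + 151) = -7*1/5*140 = -7/5*140 = -196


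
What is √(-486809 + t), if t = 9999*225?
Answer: √1762966 ≈ 1327.8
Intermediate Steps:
t = 2249775
√(-486809 + t) = √(-486809 + 2249775) = √1762966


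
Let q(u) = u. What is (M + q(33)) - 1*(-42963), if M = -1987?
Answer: 41009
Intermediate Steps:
(M + q(33)) - 1*(-42963) = (-1987 + 33) - 1*(-42963) = -1954 + 42963 = 41009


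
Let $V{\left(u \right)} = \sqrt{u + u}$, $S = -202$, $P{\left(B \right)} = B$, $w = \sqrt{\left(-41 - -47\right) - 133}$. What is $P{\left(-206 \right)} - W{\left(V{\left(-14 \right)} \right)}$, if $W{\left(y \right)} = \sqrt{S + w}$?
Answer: $-206 - \sqrt{-202 + i \sqrt{127}} \approx -206.4 - 14.218 i$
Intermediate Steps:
$w = i \sqrt{127}$ ($w = \sqrt{\left(-41 + 47\right) - 133} = \sqrt{6 - 133} = \sqrt{-127} = i \sqrt{127} \approx 11.269 i$)
$V{\left(u \right)} = \sqrt{2} \sqrt{u}$ ($V{\left(u \right)} = \sqrt{2 u} = \sqrt{2} \sqrt{u}$)
$W{\left(y \right)} = \sqrt{-202 + i \sqrt{127}}$
$P{\left(-206 \right)} - W{\left(V{\left(-14 \right)} \right)} = -206 - \sqrt{-202 + i \sqrt{127}}$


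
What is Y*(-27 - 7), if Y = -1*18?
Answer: 612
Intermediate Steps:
Y = -18
Y*(-27 - 7) = -18*(-27 - 7) = -18*(-34) = 612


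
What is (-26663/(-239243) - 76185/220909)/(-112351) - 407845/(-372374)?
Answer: 2421729086070257101477/2211102835806432554038 ≈ 1.0953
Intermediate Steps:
(-26663/(-239243) - 76185/220909)/(-112351) - 407845/(-372374) = (-26663*(-1/239243) - 76185*1/220909)*(-1/112351) - 407845*(-1/372374) = (26663/239243 - 76185/220909)*(-1/112351) + 407845/372374 = -12336631288/52850931887*(-1/112351) + 407845/372374 = 12336631288/5937855048436337 + 407845/372374 = 2421729086070257101477/2211102835806432554038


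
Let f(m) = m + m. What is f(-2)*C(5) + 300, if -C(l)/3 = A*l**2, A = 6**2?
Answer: 11100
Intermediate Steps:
A = 36
f(m) = 2*m
C(l) = -108*l**2
f(-2)*C(5) + 300 = (2*(-2))*(-108*5**2) + 300 = -(-432)*25 + 300 = -4*(-2700) + 300 = 10800 + 300 = 11100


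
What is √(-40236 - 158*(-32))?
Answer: 2*I*√8795 ≈ 187.56*I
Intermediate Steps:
√(-40236 - 158*(-32)) = √(-40236 + 5056) = √(-35180) = 2*I*√8795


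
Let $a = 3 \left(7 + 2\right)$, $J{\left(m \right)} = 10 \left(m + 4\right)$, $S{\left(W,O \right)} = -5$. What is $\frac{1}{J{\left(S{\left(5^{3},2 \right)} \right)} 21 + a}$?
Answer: $- \frac{1}{183} \approx -0.0054645$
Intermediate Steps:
$J{\left(m \right)} = 40 + 10 m$ ($J{\left(m \right)} = 10 \left(4 + m\right) = 40 + 10 m$)
$a = 27$ ($a = 3 \cdot 9 = 27$)
$\frac{1}{J{\left(S{\left(5^{3},2 \right)} \right)} 21 + a} = \frac{1}{\left(40 + 10 \left(-5\right)\right) 21 + 27} = \frac{1}{\left(40 - 50\right) 21 + 27} = \frac{1}{\left(-10\right) 21 + 27} = \frac{1}{-210 + 27} = \frac{1}{-183} = - \frac{1}{183}$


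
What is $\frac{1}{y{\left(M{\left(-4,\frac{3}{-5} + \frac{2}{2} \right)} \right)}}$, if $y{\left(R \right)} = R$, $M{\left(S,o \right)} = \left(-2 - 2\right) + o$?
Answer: $- \frac{5}{18} \approx -0.27778$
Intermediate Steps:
$M{\left(S,o \right)} = -4 + o$
$\frac{1}{y{\left(M{\left(-4,\frac{3}{-5} + \frac{2}{2} \right)} \right)}} = \frac{1}{-4 + \left(\frac{3}{-5} + \frac{2}{2}\right)} = \frac{1}{-4 + \left(3 \left(- \frac{1}{5}\right) + 2 \cdot \frac{1}{2}\right)} = \frac{1}{-4 + \left(- \frac{3}{5} + 1\right)} = \frac{1}{-4 + \frac{2}{5}} = \frac{1}{- \frac{18}{5}} = - \frac{5}{18}$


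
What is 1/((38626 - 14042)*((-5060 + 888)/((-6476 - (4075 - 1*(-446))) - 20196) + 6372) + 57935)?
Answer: 31193/4888269723767 ≈ 6.3812e-9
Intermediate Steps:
1/((38626 - 14042)*((-5060 + 888)/((-6476 - (4075 - 1*(-446))) - 20196) + 6372) + 57935) = 1/(24584*(-4172/((-6476 - (4075 + 446)) - 20196) + 6372) + 57935) = 1/(24584*(-4172/((-6476 - 1*4521) - 20196) + 6372) + 57935) = 1/(24584*(-4172/((-6476 - 4521) - 20196) + 6372) + 57935) = 1/(24584*(-4172/(-10997 - 20196) + 6372) + 57935) = 1/(24584*(-4172/(-31193) + 6372) + 57935) = 1/(24584*(-4172*(-1/31193) + 6372) + 57935) = 1/(24584*(4172/31193 + 6372) + 57935) = 1/(24584*(198765968/31193) + 57935) = 1/(4886462557312/31193 + 57935) = 1/(4888269723767/31193) = 31193/4888269723767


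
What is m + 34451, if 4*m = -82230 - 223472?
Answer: -83949/2 ≈ -41975.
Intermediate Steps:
m = -152851/2 (m = (-82230 - 223472)/4 = (¼)*(-305702) = -152851/2 ≈ -76426.)
m + 34451 = -152851/2 + 34451 = -83949/2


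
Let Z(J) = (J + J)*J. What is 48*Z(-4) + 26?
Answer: 1562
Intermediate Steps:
Z(J) = 2*J² (Z(J) = (2*J)*J = 2*J²)
48*Z(-4) + 26 = 48*(2*(-4)²) + 26 = 48*(2*16) + 26 = 48*32 + 26 = 1536 + 26 = 1562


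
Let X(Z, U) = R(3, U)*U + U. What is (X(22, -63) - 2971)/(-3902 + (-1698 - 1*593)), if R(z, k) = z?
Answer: 293/563 ≈ 0.52043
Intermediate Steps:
X(Z, U) = 4*U (X(Z, U) = 3*U + U = 4*U)
(X(22, -63) - 2971)/(-3902 + (-1698 - 1*593)) = (4*(-63) - 2971)/(-3902 + (-1698 - 1*593)) = (-252 - 2971)/(-3902 + (-1698 - 593)) = -3223/(-3902 - 2291) = -3223/(-6193) = -3223*(-1/6193) = 293/563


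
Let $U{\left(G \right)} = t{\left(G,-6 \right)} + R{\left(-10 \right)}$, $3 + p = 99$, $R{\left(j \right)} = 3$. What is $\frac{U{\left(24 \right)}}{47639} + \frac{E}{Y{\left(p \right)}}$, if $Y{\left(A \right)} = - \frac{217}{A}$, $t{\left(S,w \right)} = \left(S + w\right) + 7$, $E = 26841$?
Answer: $- \frac{122753120228}{10337663} \approx -11874.0$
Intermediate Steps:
$t{\left(S,w \right)} = 7 + S + w$
$p = 96$ ($p = -3 + 99 = 96$)
$U{\left(G \right)} = 4 + G$ ($U{\left(G \right)} = \left(7 + G - 6\right) + 3 = \left(1 + G\right) + 3 = 4 + G$)
$\frac{U{\left(24 \right)}}{47639} + \frac{E}{Y{\left(p \right)}} = \frac{4 + 24}{47639} + \frac{26841}{\left(-217\right) \frac{1}{96}} = 28 \cdot \frac{1}{47639} + \frac{26841}{\left(-217\right) \frac{1}{96}} = \frac{28}{47639} + \frac{26841}{- \frac{217}{96}} = \frac{28}{47639} + 26841 \left(- \frac{96}{217}\right) = \frac{28}{47639} - \frac{2576736}{217} = - \frac{122753120228}{10337663}$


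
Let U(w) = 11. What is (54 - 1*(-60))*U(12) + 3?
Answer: 1257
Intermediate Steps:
(54 - 1*(-60))*U(12) + 3 = (54 - 1*(-60))*11 + 3 = (54 + 60)*11 + 3 = 114*11 + 3 = 1254 + 3 = 1257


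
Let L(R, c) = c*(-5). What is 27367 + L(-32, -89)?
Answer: 27812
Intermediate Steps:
L(R, c) = -5*c
27367 + L(-32, -89) = 27367 - 5*(-89) = 27367 + 445 = 27812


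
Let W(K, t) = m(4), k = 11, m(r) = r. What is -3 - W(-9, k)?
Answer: -7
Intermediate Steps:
W(K, t) = 4
-3 - W(-9, k) = -3 - 1*4 = -3 - 4 = -7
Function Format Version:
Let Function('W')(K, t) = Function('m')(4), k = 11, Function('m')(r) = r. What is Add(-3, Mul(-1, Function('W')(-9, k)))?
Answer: -7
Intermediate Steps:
Function('W')(K, t) = 4
Add(-3, Mul(-1, Function('W')(-9, k))) = Add(-3, Mul(-1, 4)) = Add(-3, -4) = -7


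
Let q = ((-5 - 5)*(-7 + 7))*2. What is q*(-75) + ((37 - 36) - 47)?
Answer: -46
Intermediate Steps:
q = 0 (q = -10*0*2 = 0*2 = 0)
q*(-75) + ((37 - 36) - 47) = 0*(-75) + ((37 - 36) - 47) = 0 + (1 - 47) = 0 - 46 = -46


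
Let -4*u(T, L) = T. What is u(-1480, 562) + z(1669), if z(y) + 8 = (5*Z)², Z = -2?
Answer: 462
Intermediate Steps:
u(T, L) = -T/4
z(y) = 92 (z(y) = -8 + (5*(-2))² = -8 + (-10)² = -8 + 100 = 92)
u(-1480, 562) + z(1669) = -¼*(-1480) + 92 = 370 + 92 = 462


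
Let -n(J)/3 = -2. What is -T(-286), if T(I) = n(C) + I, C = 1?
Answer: 280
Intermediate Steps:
n(J) = 6 (n(J) = -3*(-2) = 6)
T(I) = 6 + I
-T(-286) = -(6 - 286) = -1*(-280) = 280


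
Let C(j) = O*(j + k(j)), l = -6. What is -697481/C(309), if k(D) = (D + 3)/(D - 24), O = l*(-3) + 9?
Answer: -66260695/795393 ≈ -83.306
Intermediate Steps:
O = 27 (O = -6*(-3) + 9 = 18 + 9 = 27)
k(D) = (3 + D)/(-24 + D)
C(j) = 27*j + 27*(3 + j)/(-24 + j) (C(j) = 27*(j + (3 + j)/(-24 + j)) = 27*j + 27*(3 + j)/(-24 + j))
-697481/C(309) = -697481*(-24 + 309)/(27*(3 + 309² - 23*309)) = -697481*95/(9*(3 + 95481 - 7107)) = -697481/(27*(1/285)*88377) = -697481/795393/95 = -697481*95/795393 = -66260695/795393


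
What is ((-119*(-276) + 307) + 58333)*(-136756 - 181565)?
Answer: -29121278364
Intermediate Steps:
((-119*(-276) + 307) + 58333)*(-136756 - 181565) = ((32844 + 307) + 58333)*(-318321) = (33151 + 58333)*(-318321) = 91484*(-318321) = -29121278364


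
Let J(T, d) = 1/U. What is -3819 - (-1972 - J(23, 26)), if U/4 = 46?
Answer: -339847/184 ≈ -1847.0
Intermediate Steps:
U = 184 (U = 4*46 = 184)
J(T, d) = 1/184
-3819 - (-1972 - J(23, 26)) = -3819 - (-1972 - 1*1/184) = -3819 - (-1972 - 1/184) = -3819 - 1*(-362849/184) = -3819 + 362849/184 = -339847/184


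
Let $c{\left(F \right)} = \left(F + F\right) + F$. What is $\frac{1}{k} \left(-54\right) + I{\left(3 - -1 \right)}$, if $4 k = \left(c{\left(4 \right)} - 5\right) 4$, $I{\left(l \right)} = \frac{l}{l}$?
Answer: $- \frac{47}{7} \approx -6.7143$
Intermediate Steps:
$c{\left(F \right)} = 3 F$ ($c{\left(F \right)} = 2 F + F = 3 F$)
$I{\left(l \right)} = 1$
$k = 7$ ($k = \frac{\left(3 \cdot 4 - 5\right) 4}{4} = \frac{\left(12 - 5\right) 4}{4} = \frac{7 \cdot 4}{4} = \frac{1}{4} \cdot 28 = 7$)
$\frac{1}{k} \left(-54\right) + I{\left(3 - -1 \right)} = \frac{1}{7} \left(-54\right) + 1 = - \frac{54}{7} + 1 = - \frac{47}{7}$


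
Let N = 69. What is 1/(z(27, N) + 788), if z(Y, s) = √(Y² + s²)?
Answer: 394/307727 - 3*√610/615454 ≈ 0.0011600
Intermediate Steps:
1/(z(27, N) + 788) = 1/(√(27² + 69²) + 788) = 1/(√(729 + 4761) + 788) = 1/(√5490 + 788) = 1/(3*√610 + 788) = 1/(788 + 3*√610)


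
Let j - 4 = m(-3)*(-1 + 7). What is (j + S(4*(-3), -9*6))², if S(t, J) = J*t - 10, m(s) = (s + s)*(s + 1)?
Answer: 509796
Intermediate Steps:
m(s) = 2*s*(1 + s) (m(s) = (2*s)*(1 + s) = 2*s*(1 + s))
j = 76 (j = 4 + (2*(-3)*(1 - 3))*(-1 + 7) = 4 + (2*(-3)*(-2))*6 = 4 + 12*6 = 4 + 72 = 76)
S(t, J) = -10 + J*t
(j + S(4*(-3), -9*6))² = (76 + (-10 + (-9*6)*(4*(-3))))² = (76 + (-10 - 54*(-12)))² = (76 + (-10 + 648))² = (76 + 638)² = 714² = 509796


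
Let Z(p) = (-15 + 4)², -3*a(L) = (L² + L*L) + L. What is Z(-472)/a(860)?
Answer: -363/1480060 ≈ -0.00024526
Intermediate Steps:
a(L) = -2*L²/3 - L/3 (a(L) = -((L² + L*L) + L)/3 = -((L² + L²) + L)/3 = -(2*L² + L)/3 = -(L + 2*L²)/3 = -2*L²/3 - L/3)
Z(p) = 121 (Z(p) = (-11)² = 121)
Z(-472)/a(860) = 121/((-⅓*860*(1 + 2*860))) = 121/((-⅓*860*(1 + 1720))) = 121/((-⅓*860*1721)) = 121/(-1480060/3) = 121*(-3/1480060) = -363/1480060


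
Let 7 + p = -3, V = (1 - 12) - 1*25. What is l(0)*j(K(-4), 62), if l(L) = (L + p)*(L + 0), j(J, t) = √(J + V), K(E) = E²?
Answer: 0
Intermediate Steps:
V = -36 (V = -11 - 25 = -36)
j(J, t) = √(-36 + J) (j(J, t) = √(J - 36) = √(-36 + J))
p = -10 (p = -7 - 3 = -10)
l(L) = L*(-10 + L) (l(L) = (L - 10)*(L + 0) = (-10 + L)*L = L*(-10 + L))
l(0)*j(K(-4), 62) = (0*(-10 + 0))*√(-36 + (-4)²) = (0*(-10))*√(-36 + 16) = 0*√(-20) = 0*(2*I*√5) = 0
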